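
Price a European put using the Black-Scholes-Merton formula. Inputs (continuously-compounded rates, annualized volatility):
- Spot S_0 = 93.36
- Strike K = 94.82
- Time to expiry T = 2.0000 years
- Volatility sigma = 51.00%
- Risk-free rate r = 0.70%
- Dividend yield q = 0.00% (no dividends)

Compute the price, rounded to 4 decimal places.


d1 = (ln(S/K) + (r - q + 0.5*sigma^2) * T) / (sigma * sqrt(T)) = 0.35852065
d2 = d1 - sigma * sqrt(T) = -0.36272827
exp(-rT) = 0.98609754; exp(-qT) = 1.00000000
P = K * exp(-rT) * N(-d2) - S_0 * exp(-qT) * N(-d1)
N(-d1) = 0.35997686; N(-d2) = 0.64159606
P = 94.8200 * 0.98609754 * 0.64159606 - 93.3600 * 1.00000000 * 0.35997686 = 26.3829

Answer: Price = 26.3829


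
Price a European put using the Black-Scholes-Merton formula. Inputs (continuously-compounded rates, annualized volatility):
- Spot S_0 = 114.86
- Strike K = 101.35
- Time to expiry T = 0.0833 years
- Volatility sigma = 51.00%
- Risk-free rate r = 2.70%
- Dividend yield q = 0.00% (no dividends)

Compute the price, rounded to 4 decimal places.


d1 = (ln(S/K) + (r - q + 0.5*sigma^2) * T) / (sigma * sqrt(T)) = 0.93900274
d2 = d1 - sigma * sqrt(T) = 0.79180787
exp(-rT) = 0.99775343; exp(-qT) = 1.00000000
P = K * exp(-rT) * N(-d2) - S_0 * exp(-qT) * N(-d1)
N(-d1) = 0.17386467; N(-d2) = 0.21423636
P = 101.3500 * 0.99775343 * 0.21423636 - 114.8600 * 1.00000000 * 0.17386467 = 1.6940

Answer: Price = 1.6940


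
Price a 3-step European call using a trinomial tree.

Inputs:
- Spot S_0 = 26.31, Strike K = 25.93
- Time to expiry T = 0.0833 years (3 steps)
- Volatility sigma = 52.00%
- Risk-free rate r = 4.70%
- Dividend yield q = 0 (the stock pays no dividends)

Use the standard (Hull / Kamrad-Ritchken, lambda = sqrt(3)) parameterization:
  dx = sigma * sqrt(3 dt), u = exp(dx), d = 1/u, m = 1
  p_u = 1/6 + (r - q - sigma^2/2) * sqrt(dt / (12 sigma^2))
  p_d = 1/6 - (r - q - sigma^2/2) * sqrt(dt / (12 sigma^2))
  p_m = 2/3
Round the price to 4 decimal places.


dt = T/N = 0.027767; dx = sigma*sqrt(3*dt) = 0.150081
u = exp(dx) = 1.161928; d = 1/u = 0.860638
p_u = 0.158508, p_m = 0.666667, p_d = 0.174826
Discount per step: exp(-r*dt) = 0.998696
Stock lattice S(k, j) with j the centered position index:
  k=0: S(0,+0) = 26.3100
  k=1: S(1,-1) = 22.6434; S(1,+0) = 26.3100; S(1,+1) = 30.5703
  k=2: S(2,-2) = 19.4878; S(2,-1) = 22.6434; S(2,+0) = 26.3100; S(2,+1) = 30.5703; S(2,+2) = 35.5205
  k=3: S(3,-3) = 16.7719; S(3,-2) = 19.4878; S(3,-1) = 22.6434; S(3,+0) = 26.3100; S(3,+1) = 30.5703; S(3,+2) = 35.5205; S(3,+3) = 41.2723
Terminal payoffs V(N, j) = max(S_T - K, 0):
  V(3,-3) = 0.000000; V(3,-2) = 0.000000; V(3,-1) = 0.000000; V(3,+0) = 0.380000; V(3,+1) = 4.640336; V(3,+2) = 9.590542; V(3,+3) = 15.342327
Backward induction: V(k, j) = exp(-r*dt) * [p_u * V(k+1, j+1) + p_m * V(k+1, j) + p_d * V(k+1, j-1)]
  V(2,-2) = exp(-r*dt) * [p_u*0.000000 + p_m*0.000000 + p_d*0.000000] = 0.000000
  V(2,-1) = exp(-r*dt) * [p_u*0.380000 + p_m*0.000000 + p_d*0.000000] = 0.060154
  V(2,+0) = exp(-r*dt) * [p_u*4.640336 + p_m*0.380000 + p_d*0.000000] = 0.987573
  V(2,+1) = exp(-r*dt) * [p_u*9.590542 + p_m*4.640336 + p_d*0.380000] = 4.674062
  V(2,+2) = exp(-r*dt) * [p_u*15.342327 + p_m*9.590542 + p_d*4.640336] = 9.624253
  V(1,-1) = exp(-r*dt) * [p_u*0.987573 + p_m*0.060154 + p_d*0.000000] = 0.196384
  V(1,+0) = exp(-r*dt) * [p_u*4.674062 + p_m*0.987573 + p_d*0.060154] = 1.407934
  V(1,+1) = exp(-r*dt) * [p_u*9.624253 + p_m*4.674062 + p_d*0.987573] = 4.807934
  V(0,+0) = exp(-r*dt) * [p_u*4.807934 + p_m*1.407934 + p_d*0.196384] = 1.732788

Answer: Price = V(0,0) = 1.7328


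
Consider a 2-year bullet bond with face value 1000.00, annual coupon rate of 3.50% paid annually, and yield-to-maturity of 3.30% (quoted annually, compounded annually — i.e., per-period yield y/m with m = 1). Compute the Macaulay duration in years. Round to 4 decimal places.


Coupon per period c = face * coupon_rate / m = 35.000000
Periods per year m = 1; per-period yield y/m = 0.033000
Number of cashflows N = 2
Cashflows (t years, CF_t, discount factor 1/(1+y/m)^(m*t), PV):
  t = 1.0000: CF_t = 35.000000, DF = 0.968054, PV = 33.881897
  t = 2.0000: CF_t = 1035.000000, DF = 0.937129, PV = 969.928469
Price P = sum_t PV_t = 1003.810366
Macaulay numerator sum_t t * PV_t:
  t * PV_t at t = 1.0000: 33.881897
  t * PV_t at t = 2.0000: 1939.856938
Macaulay duration D = (sum_t t * PV_t) / P = 1973.738835 / 1003.810366 = 1.966247

Answer: Macaulay duration = 1.9662 years


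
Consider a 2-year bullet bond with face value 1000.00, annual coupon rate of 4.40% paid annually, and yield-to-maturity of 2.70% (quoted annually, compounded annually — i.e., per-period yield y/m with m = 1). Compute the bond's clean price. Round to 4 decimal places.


Answer: Price = 1032.6710

Derivation:
Coupon per period c = face * coupon_rate / m = 44.000000
Periods per year m = 1; per-period yield y/m = 0.027000
Number of cashflows N = 2
Cashflows (t years, CF_t, discount factor 1/(1+y/m)^(m*t), PV):
  t = 1.0000: CF_t = 44.000000, DF = 0.973710, PV = 42.843233
  t = 2.0000: CF_t = 1044.000000, DF = 0.948111, PV = 989.827719
Price P = sum_t PV_t = 1032.670951


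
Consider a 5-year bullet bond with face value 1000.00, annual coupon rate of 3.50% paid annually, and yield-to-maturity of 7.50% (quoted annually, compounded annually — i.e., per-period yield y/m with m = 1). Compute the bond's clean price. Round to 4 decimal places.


Answer: Price = 838.1646

Derivation:
Coupon per period c = face * coupon_rate / m = 35.000000
Periods per year m = 1; per-period yield y/m = 0.075000
Number of cashflows N = 5
Cashflows (t years, CF_t, discount factor 1/(1+y/m)^(m*t), PV):
  t = 1.0000: CF_t = 35.000000, DF = 0.930233, PV = 32.558140
  t = 2.0000: CF_t = 35.000000, DF = 0.865333, PV = 30.286641
  t = 3.0000: CF_t = 35.000000, DF = 0.804961, PV = 28.173620
  t = 4.0000: CF_t = 35.000000, DF = 0.748801, PV = 26.208019
  t = 5.0000: CF_t = 1035.000000, DF = 0.696559, PV = 720.938184
Price P = sum_t PV_t = 838.164604


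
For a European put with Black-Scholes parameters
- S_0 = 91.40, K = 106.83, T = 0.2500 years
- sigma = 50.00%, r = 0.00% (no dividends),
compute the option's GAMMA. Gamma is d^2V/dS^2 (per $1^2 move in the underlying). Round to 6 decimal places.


Answer: Gamma = 0.015416

Derivation:
d1 = -0.4989732300; d2 = -0.7489732300
phi(d1) = 0.3522459325; exp(-qT) = 1.0000000000; exp(-rT) = 1.0000000000
Gamma = exp(-qT) * phi(d1) / (S * sigma * sqrt(T)) = 1.0000000000 * 0.3522459325 / (91.4000 * 0.5000 * 0.5000000000) = 0.015416


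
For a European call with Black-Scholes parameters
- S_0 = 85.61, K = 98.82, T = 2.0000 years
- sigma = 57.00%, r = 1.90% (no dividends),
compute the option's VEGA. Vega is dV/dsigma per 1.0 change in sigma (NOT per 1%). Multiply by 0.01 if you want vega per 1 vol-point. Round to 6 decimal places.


d1 = 0.2721766708; d2 = -0.5339250598
phi(d1) = 0.3844357503; exp(-qT) = 1.0000000000; exp(-rT) = 0.9627129409
Vega = S * exp(-qT) * phi(d1) * sqrt(T) = 85.6100 * 1.0000000000 * 0.3844357503 * 1.4142135624 = 46.543953

Answer: Vega = 46.543953


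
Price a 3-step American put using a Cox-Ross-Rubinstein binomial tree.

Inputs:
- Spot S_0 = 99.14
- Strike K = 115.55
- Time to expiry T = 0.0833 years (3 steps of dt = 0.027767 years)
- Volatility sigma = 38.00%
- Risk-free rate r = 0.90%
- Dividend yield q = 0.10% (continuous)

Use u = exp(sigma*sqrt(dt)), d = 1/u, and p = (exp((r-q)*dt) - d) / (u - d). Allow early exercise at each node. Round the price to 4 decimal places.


dt = T/N = 0.027767
u = exp(sigma*sqrt(dt)) = 1.065368; d = 1/u = 0.938642
p = (exp((r-q)*dt) - d) / (u - d) = 0.485928
Discount per step: exp(-r*dt) = 0.999750
Stock lattice S(k, i) with i counting down-moves:
  k=0: S(0,0) = 99.1400
  k=1: S(1,0) = 105.6206; S(1,1) = 93.0570
  k=2: S(2,0) = 112.5249; S(2,1) = 99.1400; S(2,2) = 87.3473
  k=3: S(3,0) = 119.8804; S(3,1) = 105.6206; S(3,2) = 93.0570; S(3,3) = 81.9878
Terminal payoffs V(N, i) = max(K - S_T, 0):
  V(3,0) = 0.000000; V(3,1) = 9.929376; V(3,2) = 22.492989; V(3,3) = 33.562156
Backward induction: V(k, i) = exp(-r*dt) * [p * V(k+1, i) + (1-p) * V(k+1, i+1)]; then take max(V_cont, immediate exercise) for American.
  V(2,0) = exp(-r*dt) * [p*0.000000 + (1-p)*9.929376] = 5.103137; exercise = 3.025123; V(2,0) = max -> 5.103137
  V(2,1) = exp(-r*dt) * [p*9.929376 + (1-p)*22.492989] = 16.383880; exercise = 16.410000; V(2,1) = max -> 16.410000
  V(2,2) = exp(-r*dt) * [p*22.492989 + (1-p)*33.562156] = 28.176294; exercise = 28.202741; V(2,2) = max -> 28.202741
  V(1,0) = exp(-r*dt) * [p*5.103137 + (1-p)*16.410000] = 10.912949; exercise = 9.929376; V(1,0) = max -> 10.912949
  V(1,1) = exp(-r*dt) * [p*16.410000 + (1-p)*28.202741] = 22.466700; exercise = 22.492989; V(1,1) = max -> 22.492989
  V(0,0) = exp(-r*dt) * [p*10.912949 + (1-p)*22.492989] = 16.861707; exercise = 16.410000; V(0,0) = max -> 16.861707

Answer: Price = V(0,0) = 16.8617


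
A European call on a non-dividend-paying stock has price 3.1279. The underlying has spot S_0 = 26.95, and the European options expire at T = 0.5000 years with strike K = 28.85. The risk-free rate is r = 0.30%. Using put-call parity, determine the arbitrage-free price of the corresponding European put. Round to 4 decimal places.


Answer: Put price = 4.9847

Derivation:
Put-call parity: C - P = S_0 * exp(-qT) - K * exp(-rT).
S_0 * exp(-qT) = 26.9500 * 1.00000000 = 26.95000000
K * exp(-rT) = 28.8500 * 0.99850112 = 28.80675744
P = C - S*exp(-qT) + K*exp(-rT)
P = 3.1279 - 26.95000000 + 28.80675744 = 4.9847


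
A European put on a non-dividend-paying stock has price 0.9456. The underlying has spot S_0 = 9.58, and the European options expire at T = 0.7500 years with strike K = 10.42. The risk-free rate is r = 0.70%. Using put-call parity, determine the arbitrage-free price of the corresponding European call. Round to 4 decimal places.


Answer: Call price = 0.1602

Derivation:
Put-call parity: C - P = S_0 * exp(-qT) - K * exp(-rT).
S_0 * exp(-qT) = 9.5800 * 1.00000000 = 9.58000000
K * exp(-rT) = 10.4200 * 0.99476376 = 10.36543835
C = P + S*exp(-qT) - K*exp(-rT)
C = 0.9456 + 9.58000000 - 10.36543835 = 0.1602


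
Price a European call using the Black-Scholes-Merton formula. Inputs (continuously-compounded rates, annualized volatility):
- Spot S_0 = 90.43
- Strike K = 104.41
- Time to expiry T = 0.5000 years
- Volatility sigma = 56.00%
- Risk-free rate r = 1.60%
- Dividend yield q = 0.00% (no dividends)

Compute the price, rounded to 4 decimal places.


d1 = (ln(S/K) + (r - q + 0.5*sigma^2) * T) / (sigma * sqrt(T)) = -0.14482907
d2 = d1 - sigma * sqrt(T) = -0.54080887
exp(-rT) = 0.99203191; exp(-qT) = 1.00000000
C = S_0 * exp(-qT) * N(d1) - K * exp(-rT) * N(d2)
N(d1) = 0.44242292; N(d2) = 0.29431967
C = 90.4300 * 1.00000000 * 0.44242292 - 104.4100 * 0.99203191 * 0.29431967 = 9.5232

Answer: Price = 9.5232


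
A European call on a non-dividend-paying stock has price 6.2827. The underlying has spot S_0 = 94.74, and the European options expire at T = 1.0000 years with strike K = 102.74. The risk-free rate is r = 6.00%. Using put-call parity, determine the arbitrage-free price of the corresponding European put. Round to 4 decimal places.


Put-call parity: C - P = S_0 * exp(-qT) - K * exp(-rT).
S_0 * exp(-qT) = 94.7400 * 1.00000000 = 94.74000000
K * exp(-rT) = 102.7400 * 0.94176453 = 96.75688818
P = C - S*exp(-qT) + K*exp(-rT)
P = 6.2827 - 94.74000000 + 96.75688818 = 8.2996

Answer: Put price = 8.2996


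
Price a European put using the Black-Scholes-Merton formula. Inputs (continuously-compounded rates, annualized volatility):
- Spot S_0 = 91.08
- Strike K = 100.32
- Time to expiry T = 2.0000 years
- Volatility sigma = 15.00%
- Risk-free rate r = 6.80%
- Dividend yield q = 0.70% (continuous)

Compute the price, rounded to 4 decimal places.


Answer: Price = 6.4198

Derivation:
d1 = (ln(S/K) + (r - q + 0.5*sigma^2) * T) / (sigma * sqrt(T)) = 0.22567626
d2 = d1 - sigma * sqrt(T) = 0.01354423
exp(-rT) = 0.87284263; exp(-qT) = 0.98609754
P = K * exp(-rT) * N(-d2) - S_0 * exp(-qT) * N(-d1)
N(-d1) = 0.41072661; N(-d2) = 0.49459680
P = 100.3200 * 0.87284263 * 0.49459680 - 91.0800 * 0.98609754 * 0.41072661 = 6.4198


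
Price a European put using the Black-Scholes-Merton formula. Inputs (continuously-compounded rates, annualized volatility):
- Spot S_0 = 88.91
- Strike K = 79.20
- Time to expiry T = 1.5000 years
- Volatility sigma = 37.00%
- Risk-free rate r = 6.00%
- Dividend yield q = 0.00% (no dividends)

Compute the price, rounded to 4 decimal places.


d1 = (ln(S/K) + (r - q + 0.5*sigma^2) * T) / (sigma * sqrt(T)) = 0.68039173
d2 = d1 - sigma * sqrt(T) = 0.22723613
exp(-rT) = 0.91393119; exp(-qT) = 1.00000000
P = K * exp(-rT) * N(-d2) - S_0 * exp(-qT) * N(-d1)
N(-d1) = 0.24812823; N(-d2) = 0.41012007
P = 79.2000 * 0.91393119 * 0.41012007 - 88.9100 * 1.00000000 * 0.24812823 = 7.6248

Answer: Price = 7.6248


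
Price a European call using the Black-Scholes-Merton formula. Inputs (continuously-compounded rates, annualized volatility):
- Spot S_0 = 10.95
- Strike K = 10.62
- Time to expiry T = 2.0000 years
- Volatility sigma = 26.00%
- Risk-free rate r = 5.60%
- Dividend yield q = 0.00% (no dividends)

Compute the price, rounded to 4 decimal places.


Answer: Price = 2.3280

Derivation:
d1 = (ln(S/K) + (r - q + 0.5*sigma^2) * T) / (sigma * sqrt(T)) = 0.57166983
d2 = d1 - sigma * sqrt(T) = 0.20397431
exp(-rT) = 0.89404426; exp(-qT) = 1.00000000
C = S_0 * exp(-qT) * N(d1) - K * exp(-rT) * N(d2)
N(d1) = 0.71622716; N(d2) = 0.58081321
C = 10.9500 * 1.00000000 * 0.71622716 - 10.6200 * 0.89404426 * 0.58081321 = 2.3280


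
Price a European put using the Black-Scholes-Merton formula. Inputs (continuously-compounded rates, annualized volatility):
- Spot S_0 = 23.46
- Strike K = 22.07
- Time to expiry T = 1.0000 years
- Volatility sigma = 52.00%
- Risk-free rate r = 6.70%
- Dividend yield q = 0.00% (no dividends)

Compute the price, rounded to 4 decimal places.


Answer: Price = 3.2463

Derivation:
d1 = (ln(S/K) + (r - q + 0.5*sigma^2) * T) / (sigma * sqrt(T)) = 0.50630312
d2 = d1 - sigma * sqrt(T) = -0.01369688
exp(-rT) = 0.93519520; exp(-qT) = 1.00000000
P = K * exp(-rT) * N(-d2) - S_0 * exp(-qT) * N(-d1)
N(-d1) = 0.30632194; N(-d2) = 0.50546409
P = 22.0700 * 0.93519520 * 0.50546409 - 23.4600 * 1.00000000 * 0.30632194 = 3.2463


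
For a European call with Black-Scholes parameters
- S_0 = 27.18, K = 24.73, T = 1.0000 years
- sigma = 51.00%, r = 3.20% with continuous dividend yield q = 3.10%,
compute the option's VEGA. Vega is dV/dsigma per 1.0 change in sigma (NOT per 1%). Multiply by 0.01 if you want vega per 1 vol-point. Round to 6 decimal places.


Answer: Vega = 9.533187

Derivation:
d1 = 0.4421849553; d2 = -0.0678150447
phi(d1) = 0.3617860368; exp(-qT) = 0.9694755731; exp(-rT) = 0.9685065821
Vega = S * exp(-qT) * phi(d1) * sqrt(T) = 27.1800 * 0.9694755731 * 0.3617860368 * 1.0000000000 = 9.533187


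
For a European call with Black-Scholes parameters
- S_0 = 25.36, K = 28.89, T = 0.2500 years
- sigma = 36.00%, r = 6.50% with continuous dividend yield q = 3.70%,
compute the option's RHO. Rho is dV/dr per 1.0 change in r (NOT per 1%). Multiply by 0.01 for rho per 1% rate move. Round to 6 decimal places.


Answer: Rho = 1.557178

Derivation:
d1 = -0.5951243606; d2 = -0.7751243606
phi(d1) = 0.3341968677; exp(-qT) = 0.9907926496; exp(-rT) = 0.9838813190
N(d2) = 0.2191330891
Rho = K*T*exp(-rT)*N(d2) = 28.8900 * 0.2500 * 0.9838813190 * 0.2191330891 = 1.557178


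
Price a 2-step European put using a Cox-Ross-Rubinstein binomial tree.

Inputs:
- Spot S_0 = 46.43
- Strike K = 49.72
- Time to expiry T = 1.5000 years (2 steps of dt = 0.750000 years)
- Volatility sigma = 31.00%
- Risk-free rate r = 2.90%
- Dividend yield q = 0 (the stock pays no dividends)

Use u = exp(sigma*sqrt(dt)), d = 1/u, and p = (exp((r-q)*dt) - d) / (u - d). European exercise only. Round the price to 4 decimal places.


dt = T/N = 0.750000
u = exp(sigma*sqrt(dt)) = 1.307959; d = 1/u = 0.764550
p = (exp((r-q)*dt) - d) / (u - d) = 0.473747
Discount per step: exp(-r*dt) = 0.978485
Stock lattice S(k, i) with i counting down-moves:
  k=0: S(0,0) = 46.4300
  k=1: S(1,0) = 60.7285; S(1,1) = 35.4981
  k=2: S(2,0) = 79.4304; S(2,1) = 46.4300; S(2,2) = 27.1400
Terminal payoffs V(N, i) = max(K - S_T, 0):
  V(2,0) = 0.000000; V(2,1) = 3.290000; V(2,2) = 22.579962
Backward induction: V(k, i) = exp(-r*dt) * [p * V(k+1, i) + (1-p) * V(k+1, i+1)].
  V(1,0) = exp(-r*dt) * [p*0.000000 + (1-p)*3.290000] = 1.694122
  V(1,1) = exp(-r*dt) * [p*3.290000 + (1-p)*22.579962] = 13.152210
  V(0,0) = exp(-r*dt) * [p*1.694122 + (1-p)*13.152210] = 7.557795

Answer: Price = V(0,0) = 7.5578


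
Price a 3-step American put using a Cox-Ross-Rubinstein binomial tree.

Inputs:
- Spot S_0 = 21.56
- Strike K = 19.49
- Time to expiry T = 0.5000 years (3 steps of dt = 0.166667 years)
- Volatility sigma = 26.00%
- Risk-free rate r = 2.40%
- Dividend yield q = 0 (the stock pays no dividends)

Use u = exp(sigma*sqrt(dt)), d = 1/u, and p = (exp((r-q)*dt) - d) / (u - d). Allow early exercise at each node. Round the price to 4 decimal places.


dt = T/N = 0.166667
u = exp(sigma*sqrt(dt)) = 1.111983; d = 1/u = 0.899295
p = (exp((r-q)*dt) - d) / (u - d) = 0.492333
Discount per step: exp(-r*dt) = 0.996008
Stock lattice S(k, i) with i counting down-moves:
  k=0: S(0,0) = 21.5600
  k=1: S(1,0) = 23.9743; S(1,1) = 19.3888
  k=2: S(2,0) = 26.6591; S(2,1) = 21.5600; S(2,2) = 17.4362
  k=3: S(3,0) = 29.6444; S(3,1) = 23.9743; S(3,2) = 19.3888; S(3,3) = 15.6803
Terminal payoffs V(N, i) = max(K - S_T, 0):
  V(3,0) = 0.000000; V(3,1) = 0.000000; V(3,2) = 0.101208; V(3,3) = 3.809685
Backward induction: V(k, i) = exp(-r*dt) * [p * V(k+1, i) + (1-p) * V(k+1, i+1)]; then take max(V_cont, immediate exercise) for American.
  V(2,0) = exp(-r*dt) * [p*0.000000 + (1-p)*0.000000] = 0.000000; exercise = 0.000000; V(2,0) = max -> 0.000000
  V(2,1) = exp(-r*dt) * [p*0.000000 + (1-p)*0.101208] = 0.051175; exercise = 0.000000; V(2,1) = max -> 0.051175
  V(2,2) = exp(-r*dt) * [p*0.101208 + (1-p)*3.809685] = 1.975959; exercise = 2.053763; V(2,2) = max -> 2.053763
  V(1,0) = exp(-r*dt) * [p*0.000000 + (1-p)*0.051175] = 0.025876; exercise = 0.000000; V(1,0) = max -> 0.025876
  V(1,1) = exp(-r*dt) * [p*0.051175 + (1-p)*2.053763] = 1.063559; exercise = 0.101208; V(1,1) = max -> 1.063559
  V(0,0) = exp(-r*dt) * [p*0.025876 + (1-p)*1.063559] = 0.550467; exercise = 0.000000; V(0,0) = max -> 0.550467

Answer: Price = V(0,0) = 0.5505


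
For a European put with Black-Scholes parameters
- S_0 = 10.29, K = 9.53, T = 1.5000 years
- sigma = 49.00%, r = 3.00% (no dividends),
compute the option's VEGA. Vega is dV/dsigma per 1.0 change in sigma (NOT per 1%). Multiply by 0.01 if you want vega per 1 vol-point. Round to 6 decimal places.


d1 = 0.5028999604; d2 = -0.0972250266
phi(d1) = 0.3515537307; exp(-qT) = 1.0000000000; exp(-rT) = 0.9559974818
Vega = S * exp(-qT) * phi(d1) * sqrt(T) = 10.2900 * 1.0000000000 * 0.3515537307 * 1.2247448714 = 4.430500

Answer: Vega = 4.430500


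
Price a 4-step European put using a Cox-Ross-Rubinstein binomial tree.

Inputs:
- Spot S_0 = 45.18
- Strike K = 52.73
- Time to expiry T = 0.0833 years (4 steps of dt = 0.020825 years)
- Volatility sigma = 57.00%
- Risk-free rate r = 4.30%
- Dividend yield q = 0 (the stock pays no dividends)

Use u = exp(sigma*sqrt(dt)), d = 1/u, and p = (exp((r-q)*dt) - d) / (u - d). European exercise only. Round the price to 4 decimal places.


dt = T/N = 0.020825
u = exp(sigma*sqrt(dt)) = 1.085734; d = 1/u = 0.921036
p = (exp((r-q)*dt) - d) / (u - d) = 0.484887
Discount per step: exp(-r*dt) = 0.999105
Stock lattice S(k, i) with i counting down-moves:
  k=0: S(0,0) = 45.1800
  k=1: S(1,0) = 49.0534; S(1,1) = 41.6124
  k=2: S(2,0) = 53.2590; S(2,1) = 45.1800; S(2,2) = 38.3265
  k=3: S(3,0) = 57.8251; S(3,1) = 49.0534; S(3,2) = 41.6124; S(3,3) = 35.3001
  k=4: S(4,0) = 62.7826; S(4,1) = 53.2590; S(4,2) = 45.1800; S(4,3) = 38.3265; S(4,4) = 32.5127
Terminal payoffs V(N, i) = max(K - S_T, 0):
  V(4,0) = 0.000000; V(4,1) = 0.000000; V(4,2) = 7.550000; V(4,3) = 14.403460; V(4,4) = 20.217303
Backward induction: V(k, i) = exp(-r*dt) * [p * V(k+1, i) + (1-p) * V(k+1, i+1)].
  V(3,0) = exp(-r*dt) * [p*0.000000 + (1-p)*0.000000] = 0.000000
  V(3,1) = exp(-r*dt) * [p*0.000000 + (1-p)*7.550000] = 3.885621
  V(3,2) = exp(-r*dt) * [p*7.550000 + (1-p)*14.403460] = 11.070388
  V(3,3) = exp(-r*dt) * [p*14.403460 + (1-p)*20.217303] = 17.382673
  V(2,0) = exp(-r*dt) * [p*0.000000 + (1-p)*3.885621] = 1.999742
  V(2,1) = exp(-r*dt) * [p*3.885621 + (1-p)*11.070388] = 7.579797
  V(2,2) = exp(-r*dt) * [p*11.070388 + (1-p)*17.382673] = 14.309108
  V(1,0) = exp(-r*dt) * [p*1.999742 + (1-p)*7.579797] = 4.869737
  V(1,1) = exp(-r*dt) * [p*7.579797 + (1-p)*14.309108] = 11.036264
  V(0,0) = exp(-r*dt) * [p*4.869737 + (1-p)*11.036264] = 8.038993

Answer: Price = V(0,0) = 8.0390


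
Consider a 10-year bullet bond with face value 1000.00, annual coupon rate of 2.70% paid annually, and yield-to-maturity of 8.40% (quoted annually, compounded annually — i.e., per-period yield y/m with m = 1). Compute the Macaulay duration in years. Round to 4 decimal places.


Coupon per period c = face * coupon_rate / m = 27.000000
Periods per year m = 1; per-period yield y/m = 0.084000
Number of cashflows N = 10
Cashflows (t years, CF_t, discount factor 1/(1+y/m)^(m*t), PV):
  t = 1.0000: CF_t = 27.000000, DF = 0.922509, PV = 24.907749
  t = 2.0000: CF_t = 27.000000, DF = 0.851023, PV = 22.977628
  t = 3.0000: CF_t = 27.000000, DF = 0.785077, PV = 21.197074
  t = 4.0000: CF_t = 27.000000, DF = 0.724241, PV = 19.554496
  t = 5.0000: CF_t = 27.000000, DF = 0.668119, PV = 18.039203
  t = 6.0000: CF_t = 27.000000, DF = 0.616346, PV = 16.641331
  t = 7.0000: CF_t = 27.000000, DF = 0.568585, PV = 15.351782
  t = 8.0000: CF_t = 27.000000, DF = 0.524524, PV = 14.162160
  t = 9.0000: CF_t = 27.000000, DF = 0.483879, PV = 13.064724
  t = 10.0000: CF_t = 1027.000000, DF = 0.446383, PV = 458.434846
Price P = sum_t PV_t = 624.330995
Macaulay numerator sum_t t * PV_t:
  t * PV_t at t = 1.0000: 24.907749
  t * PV_t at t = 2.0000: 45.955257
  t * PV_t at t = 3.0000: 63.591222
  t * PV_t at t = 4.0000: 78.217986
  t * PV_t at t = 5.0000: 90.196017
  t * PV_t at t = 6.0000: 99.847989
  t * PV_t at t = 7.0000: 107.462473
  t * PV_t at t = 8.0000: 113.297283
  t * PV_t at t = 9.0000: 117.582512
  t * PV_t at t = 10.0000: 4584.348463
Macaulay duration D = (sum_t t * PV_t) / P = 5325.406949 / 624.330995 = 8.529781

Answer: Macaulay duration = 8.5298 years


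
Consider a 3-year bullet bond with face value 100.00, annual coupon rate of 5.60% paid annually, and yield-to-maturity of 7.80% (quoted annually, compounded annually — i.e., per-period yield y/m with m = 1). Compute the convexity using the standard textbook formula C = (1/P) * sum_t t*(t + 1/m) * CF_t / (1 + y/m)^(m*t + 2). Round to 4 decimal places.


Answer: Convexity = 9.5885

Derivation:
Coupon per period c = face * coupon_rate / m = 5.600000
Periods per year m = 1; per-period yield y/m = 0.078000
Number of cashflows N = 3
Cashflows (t years, CF_t, discount factor 1/(1+y/m)^(m*t), PV):
  t = 1.0000: CF_t = 5.600000, DF = 0.927644, PV = 5.194805
  t = 2.0000: CF_t = 5.600000, DF = 0.860523, PV = 4.818929
  t = 3.0000: CF_t = 105.600000, DF = 0.798259, PV = 84.296130
Price P = sum_t PV_t = 94.309864
Convexity numerator sum_t t*(t + 1/m) * CF_t / (1+y/m)^(m*t + 2):
  t = 1.0000: term = 8.940499
  t = 2.0000: term = 24.880794
  t = 3.0000: term = 870.465093
Convexity = (1/P) * sum = 904.286386 / 94.309864 = 9.588460


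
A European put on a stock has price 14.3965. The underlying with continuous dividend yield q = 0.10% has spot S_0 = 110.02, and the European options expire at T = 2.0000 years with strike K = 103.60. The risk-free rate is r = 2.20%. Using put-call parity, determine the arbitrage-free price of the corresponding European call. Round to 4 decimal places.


Answer: Call price = 25.0562

Derivation:
Put-call parity: C - P = S_0 * exp(-qT) - K * exp(-rT).
S_0 * exp(-qT) = 110.0200 * 0.99800200 = 109.80017989
K * exp(-rT) = 103.6000 * 0.95695396 = 99.14042999
C = P + S*exp(-qT) - K*exp(-rT)
C = 14.3965 + 109.80017989 - 99.14042999 = 25.0562


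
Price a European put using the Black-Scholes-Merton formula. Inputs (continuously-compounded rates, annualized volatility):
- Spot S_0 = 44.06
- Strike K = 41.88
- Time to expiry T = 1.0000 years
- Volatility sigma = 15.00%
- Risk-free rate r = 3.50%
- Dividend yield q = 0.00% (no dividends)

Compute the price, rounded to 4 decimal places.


Answer: Price = 1.1164

Derivation:
d1 = (ln(S/K) + (r - q + 0.5*sigma^2) * T) / (sigma * sqrt(T)) = 0.64662637
d2 = d1 - sigma * sqrt(T) = 0.49662637
exp(-rT) = 0.96560542; exp(-qT) = 1.00000000
P = K * exp(-rT) * N(-d2) - S_0 * exp(-qT) * N(-d1)
N(-d1) = 0.25893689; N(-d2) = 0.30972628
P = 41.8800 * 0.96560542 * 0.30972628 - 44.0600 * 1.00000000 * 0.25893689 = 1.1164


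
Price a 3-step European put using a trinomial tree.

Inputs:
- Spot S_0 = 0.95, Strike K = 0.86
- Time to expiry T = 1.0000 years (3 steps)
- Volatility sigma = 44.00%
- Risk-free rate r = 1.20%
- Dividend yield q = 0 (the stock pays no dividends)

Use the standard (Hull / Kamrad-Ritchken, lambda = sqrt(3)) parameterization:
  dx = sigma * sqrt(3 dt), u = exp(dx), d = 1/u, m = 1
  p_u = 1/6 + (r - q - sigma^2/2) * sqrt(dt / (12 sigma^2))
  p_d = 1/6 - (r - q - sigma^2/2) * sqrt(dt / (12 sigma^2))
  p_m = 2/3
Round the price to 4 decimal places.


dt = T/N = 0.333333; dx = sigma*sqrt(3*dt) = 0.440000
u = exp(dx) = 1.552707; d = 1/u = 0.644036
p_u = 0.134545, p_m = 0.666667, p_d = 0.198788
Discount per step: exp(-r*dt) = 0.996008
Stock lattice S(k, j) with j the centered position index:
  k=0: S(0,+0) = 0.9500
  k=1: S(1,-1) = 0.6118; S(1,+0) = 0.9500; S(1,+1) = 1.4751
  k=2: S(2,-2) = 0.3940; S(2,-1) = 0.6118; S(2,+0) = 0.9500; S(2,+1) = 1.4751; S(2,+2) = 2.2904
  k=3: S(3,-3) = 0.2538; S(3,-2) = 0.3940; S(3,-1) = 0.6118; S(3,+0) = 0.9500; S(3,+1) = 1.4751; S(3,+2) = 2.2904; S(3,+3) = 3.5563
Terminal payoffs V(N, j) = max(K - S_T, 0):
  V(3,-3) = 0.606221; V(3,-2) = 0.465956; V(3,-1) = 0.248165; V(3,+0) = 0.000000; V(3,+1) = 0.000000; V(3,+2) = 0.000000; V(3,+3) = 0.000000
Backward induction: V(k, j) = exp(-r*dt) * [p_u * V(k+1, j+1) + p_m * V(k+1, j) + p_d * V(k+1, j-1)]
  V(2,-2) = exp(-r*dt) * [p_u*0.248165 + p_m*0.465956 + p_d*0.606221] = 0.462682
  V(2,-1) = exp(-r*dt) * [p_u*0.000000 + p_m*0.248165 + p_d*0.465956] = 0.257040
  V(2,+0) = exp(-r*dt) * [p_u*0.000000 + p_m*0.000000 + p_d*0.248165] = 0.049135
  V(2,+1) = exp(-r*dt) * [p_u*0.000000 + p_m*0.000000 + p_d*0.000000] = 0.000000
  V(2,+2) = exp(-r*dt) * [p_u*0.000000 + p_m*0.000000 + p_d*0.000000] = 0.000000
  V(1,-1) = exp(-r*dt) * [p_u*0.049135 + p_m*0.257040 + p_d*0.462682] = 0.268869
  V(1,+0) = exp(-r*dt) * [p_u*0.000000 + p_m*0.049135 + p_d*0.257040] = 0.083519
  V(1,+1) = exp(-r*dt) * [p_u*0.000000 + p_m*0.000000 + p_d*0.049135] = 0.009729
  V(0,+0) = exp(-r*dt) * [p_u*0.009729 + p_m*0.083519 + p_d*0.268869] = 0.109995

Answer: Price = V(0,0) = 0.1100


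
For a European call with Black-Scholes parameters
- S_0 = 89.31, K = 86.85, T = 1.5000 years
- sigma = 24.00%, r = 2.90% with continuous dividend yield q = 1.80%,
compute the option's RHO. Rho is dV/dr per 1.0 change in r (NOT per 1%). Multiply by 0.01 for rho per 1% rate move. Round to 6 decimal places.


d1 = 0.2981266175; d2 = 0.0041878484
phi(d1) = 0.3816015516; exp(-qT) = 0.9733612415; exp(-rT) = 0.9574325541
N(d2) = 0.5016707049
Rho = K*T*exp(-rT)*N(d2) = 86.8500 * 1.5000 * 0.9574325541 * 0.5016707049 = 62.573149

Answer: Rho = 62.573149


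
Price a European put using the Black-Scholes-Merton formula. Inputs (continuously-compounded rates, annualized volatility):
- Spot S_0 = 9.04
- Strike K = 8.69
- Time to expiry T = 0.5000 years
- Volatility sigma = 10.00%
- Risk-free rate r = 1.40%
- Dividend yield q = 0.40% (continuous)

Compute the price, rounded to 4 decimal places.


d1 = (ln(S/K) + (r - q + 0.5*sigma^2) * T) / (sigma * sqrt(T)) = 0.66448571
d2 = d1 - sigma * sqrt(T) = 0.59377503
exp(-rT) = 0.99302444; exp(-qT) = 0.99800200
P = K * exp(-rT) * N(-d2) - S_0 * exp(-qT) * N(-d1)
N(-d1) = 0.25318975; N(-d2) = 0.27633130
P = 8.6900 * 0.99302444 * 0.27633130 - 9.0400 * 0.99800200 * 0.25318975 = 0.1003

Answer: Price = 0.1003


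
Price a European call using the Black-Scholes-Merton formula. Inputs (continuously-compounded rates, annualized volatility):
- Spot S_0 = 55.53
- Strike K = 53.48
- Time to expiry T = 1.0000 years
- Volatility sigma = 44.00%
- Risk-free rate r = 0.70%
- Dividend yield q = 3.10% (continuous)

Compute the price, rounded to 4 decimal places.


d1 = (ln(S/K) + (r - q + 0.5*sigma^2) * T) / (sigma * sqrt(T)) = 0.25094469
d2 = d1 - sigma * sqrt(T) = -0.18905531
exp(-rT) = 0.99302444; exp(-qT) = 0.96947557
C = S_0 * exp(-qT) * N(d1) - K * exp(-rT) * N(d2)
N(d1) = 0.59907156; N(d2) = 0.42502473
C = 55.5300 * 0.96947557 * 0.59907156 - 53.4800 * 0.99302444 * 0.42502473 = 9.6792

Answer: Price = 9.6792


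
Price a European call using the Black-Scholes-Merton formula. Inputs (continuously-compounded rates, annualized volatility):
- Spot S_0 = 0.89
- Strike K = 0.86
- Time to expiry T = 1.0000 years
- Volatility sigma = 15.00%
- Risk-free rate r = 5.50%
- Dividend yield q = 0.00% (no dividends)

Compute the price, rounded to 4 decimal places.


d1 = (ln(S/K) + (r - q + 0.5*sigma^2) * T) / (sigma * sqrt(T)) = 0.67026049
d2 = d1 - sigma * sqrt(T) = 0.52026049
exp(-rT) = 0.94648515; exp(-qT) = 1.00000000
C = S_0 * exp(-qT) * N(d1) - K * exp(-rT) * N(d2)
N(d1) = 0.74865413; N(d2) = 0.69855899
C = 0.8900 * 1.00000000 * 0.74865413 - 0.8600 * 0.94648515 * 0.69855899 = 0.0977

Answer: Price = 0.0977


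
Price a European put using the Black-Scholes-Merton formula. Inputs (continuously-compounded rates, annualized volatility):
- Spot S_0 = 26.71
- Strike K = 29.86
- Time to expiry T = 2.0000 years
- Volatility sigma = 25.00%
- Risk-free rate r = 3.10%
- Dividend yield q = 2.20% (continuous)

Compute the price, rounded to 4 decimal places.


Answer: Price = 5.1438

Derivation:
d1 = (ln(S/K) + (r - q + 0.5*sigma^2) * T) / (sigma * sqrt(T)) = -0.08762966
d2 = d1 - sigma * sqrt(T) = -0.44118306
exp(-rT) = 0.93988289; exp(-qT) = 0.95695396
P = K * exp(-rT) * N(-d2) - S_0 * exp(-qT) * N(-d1)
N(-d1) = 0.53491449; N(-d2) = 0.67045976
P = 29.8600 * 0.93988289 * 0.67045976 - 26.7100 * 0.95695396 * 0.53491449 = 5.1438


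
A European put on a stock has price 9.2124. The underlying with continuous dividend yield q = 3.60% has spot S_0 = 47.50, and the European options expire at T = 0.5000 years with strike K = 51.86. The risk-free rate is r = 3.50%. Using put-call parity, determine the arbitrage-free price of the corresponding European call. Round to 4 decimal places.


Put-call parity: C - P = S_0 * exp(-qT) - K * exp(-rT).
S_0 * exp(-qT) = 47.5000 * 0.98216103 = 46.65264904
K * exp(-rT) = 51.8600 * 0.98265224 = 50.96034494
C = P + S*exp(-qT) - K*exp(-rT)
C = 9.2124 + 46.65264904 - 50.96034494 = 4.9047

Answer: Call price = 4.9047


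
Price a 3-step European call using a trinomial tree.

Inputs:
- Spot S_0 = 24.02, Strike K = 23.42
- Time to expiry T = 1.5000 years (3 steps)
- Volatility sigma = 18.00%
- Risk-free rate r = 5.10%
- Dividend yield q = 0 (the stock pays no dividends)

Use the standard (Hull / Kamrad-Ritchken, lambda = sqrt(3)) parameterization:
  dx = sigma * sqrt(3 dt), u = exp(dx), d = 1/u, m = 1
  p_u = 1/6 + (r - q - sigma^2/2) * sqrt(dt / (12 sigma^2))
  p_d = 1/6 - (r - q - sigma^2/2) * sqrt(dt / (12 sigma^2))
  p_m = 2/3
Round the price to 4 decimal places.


Answer: Price = V(0,0) = 3.2646

Derivation:
dt = T/N = 0.500000; dx = sigma*sqrt(3*dt) = 0.220454
u = exp(dx) = 1.246643; d = 1/u = 0.802154
p_u = 0.206131, p_m = 0.666667, p_d = 0.127203
Discount per step: exp(-r*dt) = 0.974822
Stock lattice S(k, j) with j the centered position index:
  k=0: S(0,+0) = 24.0200
  k=1: S(1,-1) = 19.2678; S(1,+0) = 24.0200; S(1,+1) = 29.9444
  k=2: S(2,-2) = 15.4557; S(2,-1) = 19.2678; S(2,+0) = 24.0200; S(2,+1) = 29.9444; S(2,+2) = 37.3299
  k=3: S(3,-3) = 12.3979; S(3,-2) = 15.4557; S(3,-1) = 19.2678; S(3,+0) = 24.0200; S(3,+1) = 29.9444; S(3,+2) = 37.3299; S(3,+3) = 46.5371
Terminal payoffs V(N, j) = max(S_T - K, 0):
  V(3,-3) = 0.000000; V(3,-2) = 0.000000; V(3,-1) = 0.000000; V(3,+0) = 0.600000; V(3,+1) = 6.524357; V(3,+2) = 13.909913; V(3,+3) = 23.117063
Backward induction: V(k, j) = exp(-r*dt) * [p_u * V(k+1, j+1) + p_m * V(k+1, j) + p_d * V(k+1, j-1)]
  V(2,-2) = exp(-r*dt) * [p_u*0.000000 + p_m*0.000000 + p_d*0.000000] = 0.000000
  V(2,-1) = exp(-r*dt) * [p_u*0.600000 + p_m*0.000000 + p_d*0.000000] = 0.120564
  V(2,+0) = exp(-r*dt) * [p_u*6.524357 + p_m*0.600000 + p_d*0.000000] = 1.700938
  V(2,+1) = exp(-r*dt) * [p_u*13.909913 + p_m*6.524357 + p_d*0.600000] = 7.109528
  V(2,+2) = exp(-r*dt) * [p_u*23.117063 + p_m*13.909913 + p_d*6.524357] = 14.493978
  V(1,-1) = exp(-r*dt) * [p_u*1.700938 + p_m*0.120564 + p_d*0.000000] = 0.420141
  V(1,+0) = exp(-r*dt) * [p_u*7.109528 + p_m*1.700938 + p_d*0.120564] = 2.548953
  V(1,+1) = exp(-r*dt) * [p_u*14.493978 + p_m*7.109528 + p_d*1.700938] = 7.743699
  V(0,+0) = exp(-r*dt) * [p_u*7.743699 + p_m*2.548953 + p_d*0.420141] = 3.264640


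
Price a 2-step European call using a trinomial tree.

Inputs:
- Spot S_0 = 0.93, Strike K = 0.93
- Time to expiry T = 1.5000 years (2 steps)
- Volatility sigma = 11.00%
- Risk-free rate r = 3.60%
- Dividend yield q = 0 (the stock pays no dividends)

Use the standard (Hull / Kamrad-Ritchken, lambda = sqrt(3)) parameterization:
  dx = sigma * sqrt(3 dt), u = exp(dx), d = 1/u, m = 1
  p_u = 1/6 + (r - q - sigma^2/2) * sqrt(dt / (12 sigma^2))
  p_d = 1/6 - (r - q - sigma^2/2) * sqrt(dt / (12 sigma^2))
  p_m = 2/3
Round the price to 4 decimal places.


Answer: Price = V(0,0) = 0.0685

Derivation:
dt = T/N = 0.750000; dx = sigma*sqrt(3*dt) = 0.165000
u = exp(dx) = 1.179393; d = 1/u = 0.847894
p_u = 0.234735, p_m = 0.666667, p_d = 0.098598
Discount per step: exp(-r*dt) = 0.973361
Stock lattice S(k, j) with j the centered position index:
  k=0: S(0,+0) = 0.9300
  k=1: S(1,-1) = 0.7885; S(1,+0) = 0.9300; S(1,+1) = 1.0968
  k=2: S(2,-2) = 0.6686; S(2,-1) = 0.7885; S(2,+0) = 0.9300; S(2,+1) = 1.0968; S(2,+2) = 1.2936
Terminal payoffs V(N, j) = max(S_T - K, 0):
  V(2,-2) = 0.000000; V(2,-1) = 0.000000; V(2,+0) = 0.000000; V(2,+1) = 0.166836; V(2,+2) = 0.363600
Backward induction: V(k, j) = exp(-r*dt) * [p_u * V(k+1, j+1) + p_m * V(k+1, j) + p_d * V(k+1, j-1)]
  V(1,-1) = exp(-r*dt) * [p_u*0.000000 + p_m*0.000000 + p_d*0.000000] = 0.000000
  V(1,+0) = exp(-r*dt) * [p_u*0.166836 + p_m*0.000000 + p_d*0.000000] = 0.038119
  V(1,+1) = exp(-r*dt) * [p_u*0.363600 + p_m*0.166836 + p_d*0.000000] = 0.191337
  V(0,+0) = exp(-r*dt) * [p_u*0.191337 + p_m*0.038119 + p_d*0.000000] = 0.068453


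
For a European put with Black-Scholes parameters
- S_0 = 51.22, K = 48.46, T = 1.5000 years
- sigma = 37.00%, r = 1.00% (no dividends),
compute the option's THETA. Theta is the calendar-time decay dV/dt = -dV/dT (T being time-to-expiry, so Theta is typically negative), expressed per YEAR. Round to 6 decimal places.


Answer: Theta = -2.617230

Derivation:
d1 = 0.3819137719; d2 = -0.0712418305
phi(d1) = 0.3708833828; exp(-qT) = 1.0000000000; exp(-rT) = 0.9851119396
Theta = -S*exp(-qT)*phi(d1)*sigma/(2*sqrt(T)) + r*K*exp(-rT)*N(-d2) - q*S*exp(-qT)*N(-d1)
N(-d1) = 0.3512626624; N(-d2) = 0.5283973550; sqrt(T) = 1.2247448714
Term 1 = -51.2200 * 1.0000000000 * 0.3708833828 * 0.3700 / (2 * 1.2247448714) = -2.8694789849
Term 2 = 0.0100 * 48.4600 * 0.9851119396 * 0.5283973550 = 0.2522491013
Term 3 = 0 (no dividend yield, q = 0)
Theta = -2.8694789849 + (0.2522491013) + (0.0000000000) = -2.617230


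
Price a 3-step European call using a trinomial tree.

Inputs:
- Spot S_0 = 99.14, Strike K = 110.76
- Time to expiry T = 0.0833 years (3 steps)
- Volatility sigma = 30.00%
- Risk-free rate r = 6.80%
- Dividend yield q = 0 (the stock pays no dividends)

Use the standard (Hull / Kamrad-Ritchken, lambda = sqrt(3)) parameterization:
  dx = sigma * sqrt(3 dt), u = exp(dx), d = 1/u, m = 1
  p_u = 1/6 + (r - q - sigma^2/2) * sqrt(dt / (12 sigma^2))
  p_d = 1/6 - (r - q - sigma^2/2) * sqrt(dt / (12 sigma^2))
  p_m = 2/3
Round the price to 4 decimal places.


dt = T/N = 0.027767; dx = sigma*sqrt(3*dt) = 0.086585
u = exp(dx) = 1.090444; d = 1/u = 0.917057
p_u = 0.170355, p_m = 0.666667, p_d = 0.162979
Discount per step: exp(-r*dt) = 0.998114
Stock lattice S(k, j) with j the centered position index:
  k=0: S(0,+0) = 99.1400
  k=1: S(1,-1) = 90.9171; S(1,+0) = 99.1400; S(1,+1) = 108.1066
  k=2: S(2,-2) = 83.3762; S(2,-1) = 90.9171; S(2,+0) = 99.1400; S(2,+1) = 108.1066; S(2,+2) = 117.8843
  k=3: S(3,-3) = 76.4607; S(3,-2) = 83.3762; S(3,-1) = 90.9171; S(3,+0) = 99.1400; S(3,+1) = 108.1066; S(3,+2) = 117.8843; S(3,+3) = 128.5462
Terminal payoffs V(N, j) = max(S_T - K, 0):
  V(3,-3) = 0.000000; V(3,-2) = 0.000000; V(3,-1) = 0.000000; V(3,+0) = 0.000000; V(3,+1) = 0.000000; V(3,+2) = 7.124276; V(3,+3) = 17.786235
Backward induction: V(k, j) = exp(-r*dt) * [p_u * V(k+1, j+1) + p_m * V(k+1, j) + p_d * V(k+1, j-1)]
  V(2,-2) = exp(-r*dt) * [p_u*0.000000 + p_m*0.000000 + p_d*0.000000] = 0.000000
  V(2,-1) = exp(-r*dt) * [p_u*0.000000 + p_m*0.000000 + p_d*0.000000] = 0.000000
  V(2,+0) = exp(-r*dt) * [p_u*0.000000 + p_m*0.000000 + p_d*0.000000] = 0.000000
  V(2,+1) = exp(-r*dt) * [p_u*7.124276 + p_m*0.000000 + p_d*0.000000] = 1.211363
  V(2,+2) = exp(-r*dt) * [p_u*17.786235 + p_m*7.124276 + p_d*0.000000] = 7.764808
  V(1,-1) = exp(-r*dt) * [p_u*0.000000 + p_m*0.000000 + p_d*0.000000] = 0.000000
  V(1,+0) = exp(-r*dt) * [p_u*1.211363 + p_m*0.000000 + p_d*0.000000] = 0.205972
  V(1,+1) = exp(-r*dt) * [p_u*7.764808 + p_m*1.211363 + p_d*0.000000] = 2.126328
  V(0,+0) = exp(-r*dt) * [p_u*2.126328 + p_m*0.205972 + p_d*0.000000] = 0.498602

Answer: Price = V(0,0) = 0.4986


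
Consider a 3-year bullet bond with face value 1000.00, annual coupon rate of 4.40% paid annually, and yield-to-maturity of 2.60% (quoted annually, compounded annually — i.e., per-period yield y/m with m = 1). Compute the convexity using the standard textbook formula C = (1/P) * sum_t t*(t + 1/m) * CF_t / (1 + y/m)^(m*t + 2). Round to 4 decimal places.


Answer: Convexity = 10.7854

Derivation:
Coupon per period c = face * coupon_rate / m = 44.000000
Periods per year m = 1; per-period yield y/m = 0.026000
Number of cashflows N = 3
Cashflows (t years, CF_t, discount factor 1/(1+y/m)^(m*t), PV):
  t = 1.0000: CF_t = 44.000000, DF = 0.974659, PV = 42.884990
  t = 2.0000: CF_t = 44.000000, DF = 0.949960, PV = 41.798236
  t = 3.0000: CF_t = 1044.000000, DF = 0.925887, PV = 966.625875
Price P = sum_t PV_t = 1051.309101
Convexity numerator sum_t t*(t + 1/m) * CF_t / (1+y/m)^(m*t + 2):
  t = 1.0000: term = 81.478043
  t = 2.0000: term = 238.239892
  t = 3.0000: term = 11019.069971
Convexity = (1/P) * sum = 11338.787906 / 1051.309101 = 10.785399


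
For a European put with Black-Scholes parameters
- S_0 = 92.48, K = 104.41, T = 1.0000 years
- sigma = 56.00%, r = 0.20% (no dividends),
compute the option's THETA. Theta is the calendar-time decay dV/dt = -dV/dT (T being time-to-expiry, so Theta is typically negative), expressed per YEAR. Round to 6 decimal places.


d1 = 0.0669052654; d2 = -0.4930947346
phi(d1) = 0.3980503833; exp(-qT) = 1.0000000000; exp(-rT) = 0.9980019987
Theta = -S*exp(-qT)*phi(d1)*sigma/(2*sqrt(T)) + r*K*exp(-rT)*N(-d2) - q*S*exp(-qT)*N(-d1)
N(-d1) = 0.4733285606; N(-d2) = 0.6890271744; sqrt(T) = 1.0000000000
Term 1 = -92.4800 * 1.0000000000 * 0.3980503833 * 0.5600 / (2 * 1.0000000000) = -10.3072758453
Term 2 = 0.0020 * 104.4100 * 0.9980019987 * 0.6890271744 = 0.1435951768
Term 3 = 0 (no dividend yield, q = 0)
Theta = -10.3072758453 + (0.1435951768) + (0.0000000000) = -10.163681

Answer: Theta = -10.163681


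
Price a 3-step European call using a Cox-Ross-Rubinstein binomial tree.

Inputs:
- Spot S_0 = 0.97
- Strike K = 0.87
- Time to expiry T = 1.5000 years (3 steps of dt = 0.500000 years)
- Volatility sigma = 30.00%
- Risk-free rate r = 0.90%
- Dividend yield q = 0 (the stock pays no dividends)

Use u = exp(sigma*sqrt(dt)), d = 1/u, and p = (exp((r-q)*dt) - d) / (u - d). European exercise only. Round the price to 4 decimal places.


Answer: Price = V(0,0) = 0.2018

Derivation:
dt = T/N = 0.500000
u = exp(sigma*sqrt(dt)) = 1.236311; d = 1/u = 0.808858
p = (exp((r-q)*dt) - d) / (u - d) = 0.457716
Discount per step: exp(-r*dt) = 0.995510
Stock lattice S(k, i) with i counting down-moves:
  k=0: S(0,0) = 0.9700
  k=1: S(1,0) = 1.1992; S(1,1) = 0.7846
  k=2: S(2,0) = 1.4826; S(2,1) = 0.9700; S(2,2) = 0.6346
  k=3: S(3,0) = 1.8330; S(3,1) = 1.1992; S(3,2) = 0.7846; S(3,3) = 0.5133
Terminal payoffs V(N, i) = max(S_T - K, 0):
  V(3,0) = 0.962969; V(3,1) = 0.329222; V(3,2) = 0.000000; V(3,3) = 0.000000
Backward induction: V(k, i) = exp(-r*dt) * [p * V(k+1, i) + (1-p) * V(k+1, i+1)].
  V(2,0) = exp(-r*dt) * [p*0.962969 + (1-p)*0.329222] = 0.616517
  V(2,1) = exp(-r*dt) * [p*0.329222 + (1-p)*0.000000] = 0.150014
  V(2,2) = exp(-r*dt) * [p*0.000000 + (1-p)*0.000000] = 0.000000
  V(1,0) = exp(-r*dt) * [p*0.616517 + (1-p)*0.150014] = 0.361908
  V(1,1) = exp(-r*dt) * [p*0.150014 + (1-p)*0.000000] = 0.068355
  V(0,0) = exp(-r*dt) * [p*0.361908 + (1-p)*0.068355] = 0.201809
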